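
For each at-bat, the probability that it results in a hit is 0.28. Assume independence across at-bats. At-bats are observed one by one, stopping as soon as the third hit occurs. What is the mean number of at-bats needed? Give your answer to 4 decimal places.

Y = total at-bats until the third success; negative binomial with r=3, p=0.28.
E[Y] = r / p = 3 / 0.28 = 10.714286

10.7143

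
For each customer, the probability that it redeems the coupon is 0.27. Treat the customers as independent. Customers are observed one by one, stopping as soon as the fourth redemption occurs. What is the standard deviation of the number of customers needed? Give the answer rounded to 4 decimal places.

Y = total customers until the fourth success; negative binomial with r=4, p=0.27.
SD(Y) = √[r(1−p)/p²] = √(40.054870) = 6.328892

6.3289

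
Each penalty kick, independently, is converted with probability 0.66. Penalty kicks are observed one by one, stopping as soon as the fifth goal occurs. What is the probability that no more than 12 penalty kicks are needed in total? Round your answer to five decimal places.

Finishing within 12 penalty kicks ⇔ at least 5 successes in the first 12. With X ~ Binomial(12, 0.66), P(Y ≤ 12) = 1 − P(X ≤ 4).
  k=0: C(12,0)·0.66^0·0.34^12 = 0.0000024
  k=1: C(12,1)·0.66^1·0.34^11 = 0.0000556
  k=2: C(12,2)·0.66^2·0.34^10 = 0.0005935
  k=3: C(12,3)·0.66^3·0.34^9 = 0.0038403
  k=4: C(12,4)·0.66^4·0.34^8 = 0.0167731
1 − 0.0212648 = 0.9787352

0.97874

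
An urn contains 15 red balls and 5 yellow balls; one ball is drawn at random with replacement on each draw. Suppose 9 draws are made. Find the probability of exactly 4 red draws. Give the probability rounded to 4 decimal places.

X ~ Binomial(n=9, p=0.75).
P(X=4) = C(9,4) · p^4 · (1−p)^5
= 126 · 0.31641 · 0.00097656 = 0.038933

0.0389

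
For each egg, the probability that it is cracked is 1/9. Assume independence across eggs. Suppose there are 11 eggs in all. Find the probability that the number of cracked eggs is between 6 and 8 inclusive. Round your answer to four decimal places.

X ~ Binomial(11, 0.111111); P(6 ≤ X ≤ 8) = Σ C(11,k) p^k (1−p)^(11−k) over k:
  k=6: C(11,6)·0.111111^6·0.888889^5 = 0.000482
  k=7: C(11,7)·0.111111^7·0.888889^4 = 0.000043
  k=8: C(11,8)·0.111111^8·0.888889^3 = 0.000003
Total = 0.000528

0.0005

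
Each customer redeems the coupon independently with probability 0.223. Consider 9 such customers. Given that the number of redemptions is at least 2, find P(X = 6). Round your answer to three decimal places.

0.008

X ~ Binomial(9, 0.223). Want P(X=6 | X≥2) = P(X=6) / P(X≥2).
P(X=6) = C(9,6)·0.223^6·0.777^3 = 0.00485
P(X≥2) = 1 − 0.10323 − 0.26663 = 0.63014
Ratio = 0.00485 / 0.63014 = 0.00769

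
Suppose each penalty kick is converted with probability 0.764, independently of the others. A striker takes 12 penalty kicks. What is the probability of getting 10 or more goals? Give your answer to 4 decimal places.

0.4352

X ~ Binomial(12, 0.764); P(X ≥ 10) = Σ C(12,k) p^k (1−p)^(12−k) over k:
  k=10: C(12,10)·0.764^10·0.236^2 = 0.249059
  k=11: C(12,11)·0.764^11·0.236^1 = 0.146595
  k=12: C(12,12)·0.764^12·0.236^0 = 0.039548
Total = 0.435202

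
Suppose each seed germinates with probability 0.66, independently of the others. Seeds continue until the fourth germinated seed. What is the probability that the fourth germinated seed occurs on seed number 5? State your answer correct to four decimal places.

0.2581

Y = trial on which the fourth success occurs; negative binomial, r=4, p=0.66.
P(Y=5) = C(4,3) · p^4 · (1−p)^1
= 4 · 0.18975 · 0.34 = 0.258056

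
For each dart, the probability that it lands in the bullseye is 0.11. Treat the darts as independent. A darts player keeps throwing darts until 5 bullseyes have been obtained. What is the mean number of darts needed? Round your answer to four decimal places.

45.4545

Y = total darts until the fifth success; negative binomial with r=5, p=0.11.
E[Y] = r / p = 5 / 0.11 = 45.454545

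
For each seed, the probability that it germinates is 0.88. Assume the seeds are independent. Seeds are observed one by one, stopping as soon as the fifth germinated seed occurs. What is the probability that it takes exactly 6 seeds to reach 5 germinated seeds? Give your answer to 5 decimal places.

Y = trial on which the fifth success occurs; negative binomial, r=5, p=0.88.
P(Y=6) = C(5,4) · p^5 · (1−p)^1
= 5 · 0.52773 · 0.12 = 0.3166392

0.31664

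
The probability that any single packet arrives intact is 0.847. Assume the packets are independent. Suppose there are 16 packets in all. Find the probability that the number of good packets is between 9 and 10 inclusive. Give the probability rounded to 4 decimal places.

X ~ Binomial(16, 0.847); P(9 ≤ X ≤ 10) = Σ C(16,k) p^k (1−p)^(16−k) over k:
  k=9: C(16,9)·0.847^9·0.153^7 = 0.005038
  k=10: C(16,10)·0.847^10·0.153^6 = 0.019521
Total = 0.024559

0.0246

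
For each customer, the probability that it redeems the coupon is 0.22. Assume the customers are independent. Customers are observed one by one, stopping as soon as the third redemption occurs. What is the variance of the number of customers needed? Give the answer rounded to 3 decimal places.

48.347

Y = total customers until the third success; negative binomial with r=3, p=0.22.
Var(Y) = r(1−p)/p² = 3·0.78 / 0.22² = 48.34711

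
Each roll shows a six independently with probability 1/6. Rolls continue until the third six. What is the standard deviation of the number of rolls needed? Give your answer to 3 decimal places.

9.487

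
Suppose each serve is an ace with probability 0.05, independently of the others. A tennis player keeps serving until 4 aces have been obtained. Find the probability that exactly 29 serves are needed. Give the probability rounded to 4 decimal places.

0.0057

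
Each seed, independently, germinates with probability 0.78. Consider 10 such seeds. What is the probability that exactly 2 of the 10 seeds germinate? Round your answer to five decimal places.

X ~ Binomial(n=10, p=0.78).
P(X=2) = C(10,2) · p^2 · (1−p)^8
= 45 · 0.6084 · 5.4876e-06 = 0.0001502

0.00015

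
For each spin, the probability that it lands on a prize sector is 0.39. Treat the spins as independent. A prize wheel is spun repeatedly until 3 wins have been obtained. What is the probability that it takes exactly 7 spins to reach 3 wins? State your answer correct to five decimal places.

0.12320

Y = trial on which the third success occurs; negative binomial, r=3, p=0.39.
P(Y=7) = C(6,2) · p^3 · (1−p)^4
= 15 · 0.059319 · 0.13846 = 0.1231982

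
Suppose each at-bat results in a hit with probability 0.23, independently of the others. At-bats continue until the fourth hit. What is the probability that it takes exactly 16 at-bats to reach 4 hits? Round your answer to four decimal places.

0.0553

Y = trial on which the fourth success occurs; negative binomial, r=4, p=0.23.
P(Y=16) = C(15,3) · p^4 · (1−p)^12
= 455 · 0.0027984 · 0.04344 = 0.055311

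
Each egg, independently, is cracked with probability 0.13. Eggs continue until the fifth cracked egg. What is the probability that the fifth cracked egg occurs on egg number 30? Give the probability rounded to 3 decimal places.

0.027

Y = trial on which the fifth success occurs; negative binomial, r=5, p=0.13.
P(Y=30) = C(29,4) · p^5 · (1−p)^25
= 23751 · 3.7129e-05 · 0.03076 = 0.02713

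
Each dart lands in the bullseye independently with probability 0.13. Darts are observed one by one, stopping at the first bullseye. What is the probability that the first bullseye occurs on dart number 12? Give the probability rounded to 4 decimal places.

0.0281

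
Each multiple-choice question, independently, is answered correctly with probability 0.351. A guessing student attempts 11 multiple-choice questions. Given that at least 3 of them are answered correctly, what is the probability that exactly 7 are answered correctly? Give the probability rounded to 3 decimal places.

X ~ Binomial(11, 0.351). Want P(X=7 | X≥3) = P(X=7) / P(X≥3).
P(X=7) = C(11,7)·0.351^7·0.649^4 = 0.03843
P(X≥3) = 1 − 0.00860 − 0.05119 − 0.13841 = 0.80180
Ratio = 0.03843 / 0.80180 = 0.04793

0.048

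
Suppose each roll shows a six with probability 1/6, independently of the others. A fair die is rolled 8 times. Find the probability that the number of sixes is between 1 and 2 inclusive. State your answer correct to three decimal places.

X ~ Binomial(8, 0.166667); P(1 ≤ X ≤ 2) = Σ C(8,k) p^k (1−p)^(8−k) over k:
  k=1: C(8,1)·0.166667^1·0.833333^7 = 0.37211
  k=2: C(8,2)·0.166667^2·0.833333^6 = 0.26048
Total = 0.63259

0.633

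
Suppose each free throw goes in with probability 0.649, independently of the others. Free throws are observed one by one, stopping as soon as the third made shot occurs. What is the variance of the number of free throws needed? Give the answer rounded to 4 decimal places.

2.5000

Y = total free throws until the third success; negative binomial with r=3, p=0.649.
Var(Y) = r(1−p)/p² = 3·0.351 / 0.649² = 2.499994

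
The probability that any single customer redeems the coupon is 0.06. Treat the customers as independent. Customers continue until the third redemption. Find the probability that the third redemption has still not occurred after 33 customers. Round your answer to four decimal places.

Needing more than 33 customers ⇔ fewer than 3 successes in the first 33. With X ~ Binomial(33, 0.06), P(Y > 33) = P(X ≤ 2).
  k=0: C(33,0)·0.06^0·0.94^33 = 0.129783
  k=1: C(33,1)·0.06^1·0.94^32 = 0.273374
  k=2: C(33,2)·0.06^2·0.94^31 = 0.279190
P(X ≤ 2) = 0.682347

0.6823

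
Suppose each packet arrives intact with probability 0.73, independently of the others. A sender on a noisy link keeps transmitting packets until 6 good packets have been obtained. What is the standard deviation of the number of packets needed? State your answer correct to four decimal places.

1.7436

Y = total packets until the sixth success; negative binomial with r=6, p=0.73.
SD(Y) = √[r(1−p)/p²] = √(3.039970) = 1.743551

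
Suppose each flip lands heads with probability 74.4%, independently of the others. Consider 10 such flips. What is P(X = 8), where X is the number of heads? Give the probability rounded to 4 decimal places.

X ~ Binomial(n=10, p=0.744).
P(X=8) = C(10,8) · p^8 · (1−p)^2
= 45 · 0.093882 · 0.065536 = 0.276870

0.2769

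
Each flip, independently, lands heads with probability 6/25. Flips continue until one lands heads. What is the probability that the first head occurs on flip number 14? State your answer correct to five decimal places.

Geometric (trials to first success), p = 0.24.
P(Y = 14) = (1−p)^13 · p = 0.028221 · 0.24 = 0.0067731

0.00677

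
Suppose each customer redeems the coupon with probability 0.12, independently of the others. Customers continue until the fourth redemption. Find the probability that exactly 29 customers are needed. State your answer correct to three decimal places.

0.028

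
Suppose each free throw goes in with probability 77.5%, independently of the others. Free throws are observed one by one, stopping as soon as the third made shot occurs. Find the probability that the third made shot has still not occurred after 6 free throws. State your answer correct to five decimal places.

0.02590

Needing more than 6 free throws ⇔ fewer than 3 successes in the first 6. With X ~ Binomial(6, 0.775), P(Y > 6) = P(X ≤ 2).
  k=0: C(6,0)·0.775^0·0.225^6 = 0.0001297
  k=1: C(6,1)·0.775^1·0.225^5 = 0.0026814
  k=2: C(6,2)·0.775^2·0.225^4 = 0.0230900
P(X ≤ 2) = 0.0259012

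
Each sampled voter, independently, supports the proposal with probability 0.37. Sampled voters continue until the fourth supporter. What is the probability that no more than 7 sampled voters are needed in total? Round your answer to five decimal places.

Finishing within 7 sampled voters ⇔ at least 4 successes in the first 7. With X ~ Binomial(7, 0.37), P(Y ≤ 7) = 1 − P(X ≤ 3).
  k=0: C(7,0)·0.37^0·0.63^7 = 0.0393898
  k=1: C(7,1)·0.37^1·0.63^6 = 0.1619359
  k=2: C(7,2)·0.37^2·0.63^5 = 0.2853156
  k=3: C(7,3)·0.37^3·0.63^4 = 0.2792772
1 − 0.7659184 = 0.2340816

0.23408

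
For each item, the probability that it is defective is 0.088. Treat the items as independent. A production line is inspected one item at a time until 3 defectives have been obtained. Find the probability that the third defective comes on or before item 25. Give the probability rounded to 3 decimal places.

Finishing within 25 items ⇔ at least 3 successes in the first 25. With X ~ Binomial(25, 0.088), P(Y ≤ 25) = 1 − P(X ≤ 2).
  k=0: C(25,0)·0.088^0·0.912^25 = 0.09997
  k=1: C(25,1)·0.088^1·0.912^24 = 0.24116
  k=2: C(25,2)·0.088^2·0.912^23 = 0.27923
1 − 0.62036 = 0.37964

0.380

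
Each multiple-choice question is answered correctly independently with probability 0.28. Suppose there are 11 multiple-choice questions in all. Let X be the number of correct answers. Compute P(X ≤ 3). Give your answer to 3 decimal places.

0.628

X ~ Binomial(11, 0.28); P(X ≤ 3) = Σ C(11,k) p^k (1−p)^(11−k) over k:
  k=0: C(11,0)·0.28^0·0.72^11 = 0.02696
  k=1: C(11,1)·0.28^1·0.72^10 = 0.11531
  k=2: C(11,2)·0.28^2·0.72^9 = 0.22422
  k=3: C(11,3)·0.28^3·0.72^8 = 0.26159
Total = 0.62807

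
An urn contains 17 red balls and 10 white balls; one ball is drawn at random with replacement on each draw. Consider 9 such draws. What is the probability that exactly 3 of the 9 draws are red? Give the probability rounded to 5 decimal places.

X ~ Binomial(n=9, p=0.629630).
P(X=3) = C(9,3) · p^3 · (1−p)^6
= 84 · 0.24961 · 0.0025812 = 0.0541193

0.05412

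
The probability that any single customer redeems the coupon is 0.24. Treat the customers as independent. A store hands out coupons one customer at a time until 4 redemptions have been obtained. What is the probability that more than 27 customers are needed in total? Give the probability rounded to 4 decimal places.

0.0827

Needing more than 27 customers ⇔ fewer than 4 successes in the first 27. With X ~ Binomial(27, 0.24), P(Y > 27) = P(X ≤ 3).
  k=0: C(27,0)·0.24^0·0.76^27 = 0.000605
  k=1: C(27,1)·0.24^1·0.76^26 = 0.005161
  k=2: C(27,2)·0.24^2·0.76^25 = 0.021187
  k=3: C(27,3)·0.24^3·0.76^24 = 0.055755
P(X ≤ 3) = 0.082708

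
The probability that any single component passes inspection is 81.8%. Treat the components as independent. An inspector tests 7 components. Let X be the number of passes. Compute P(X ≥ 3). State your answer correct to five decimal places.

X ~ Binomial(7, 0.818); P(X ≥ 3) = Σ C(7,k) p^k (1−p)^(7−k) over k:
  k=3: C(7,3)·0.818^3·0.182^4 = 0.0210191
  k=4: C(7,4)·0.818^4·0.182^3 = 0.0944703
  k=5: C(7,5)·0.818^5·0.182^2 = 0.2547584
  k=6: C(7,6)·0.818^6·0.182^1 = 0.3816711
  k=7: C(7,7)·0.818^7·0.182^0 = 0.2450604
Total = 0.9969793

0.99698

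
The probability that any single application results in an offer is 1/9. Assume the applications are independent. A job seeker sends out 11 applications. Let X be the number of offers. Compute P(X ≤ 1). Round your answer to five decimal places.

X ~ Binomial(11, 0.111111); P(X ≤ 1) = Σ C(11,k) p^k (1−p)^(11−k) over k:
  k=0: C(11,0)·0.111111^0·0.888889^11 = 0.2737299
  k=1: C(11,1)·0.111111^1·0.888889^10 = 0.3763786
Total = 0.6501085

0.65011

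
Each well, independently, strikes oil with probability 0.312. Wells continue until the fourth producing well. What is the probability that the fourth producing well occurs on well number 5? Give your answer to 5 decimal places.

Y = trial on which the fourth success occurs; negative binomial, r=4, p=0.312.
P(Y=5) = C(4,3) · p^4 · (1−p)^1
= 4 · 0.0094759 · 0.688 = 0.0260776

0.02608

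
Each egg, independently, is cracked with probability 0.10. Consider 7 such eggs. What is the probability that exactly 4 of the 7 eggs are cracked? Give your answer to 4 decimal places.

0.0026

X ~ Binomial(n=7, p=0.10).
P(X=4) = C(7,4) · p^4 · (1−p)^3
= 35 · 0.0001 · 0.729 = 0.002551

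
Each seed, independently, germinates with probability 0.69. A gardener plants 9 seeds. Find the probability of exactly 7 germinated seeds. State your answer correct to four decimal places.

X ~ Binomial(n=9, p=0.69).
P(X=7) = C(9,7) · p^7 · (1−p)^2
= 36 · 0.074464 · 0.0961 = 0.257614

0.2576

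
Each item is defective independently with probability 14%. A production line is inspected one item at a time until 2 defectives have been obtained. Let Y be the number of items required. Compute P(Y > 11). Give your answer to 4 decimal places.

0.5311

Needing more than 11 items ⇔ fewer than 2 successes in the first 11. With X ~ Binomial(11, 0.14), P(Y > 11) = P(X ≤ 1).
  k=0: C(11,0)·0.14^0·0.86^11 = 0.190319
  k=1: C(11,1)·0.14^1·0.86^10 = 0.340804
P(X ≤ 1) = 0.531124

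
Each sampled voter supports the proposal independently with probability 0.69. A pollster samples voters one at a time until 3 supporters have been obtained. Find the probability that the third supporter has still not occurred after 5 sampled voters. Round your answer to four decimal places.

0.1766

Needing more than 5 sampled voters ⇔ fewer than 3 successes in the first 5. With X ~ Binomial(5, 0.69), P(Y > 5) = P(X ≤ 2).
  k=0: C(5,0)·0.69^0·0.31^5 = 0.002863
  k=1: C(5,1)·0.69^1·0.31^4 = 0.031861
  k=2: C(5,2)·0.69^2·0.31^3 = 0.141835
P(X ≤ 2) = 0.176559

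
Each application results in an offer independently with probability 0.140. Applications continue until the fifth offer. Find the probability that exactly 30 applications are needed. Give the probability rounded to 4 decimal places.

Y = trial on which the fifth success occurs; negative binomial, r=5, p=0.14.
P(Y=30) = C(29,4) · p^5 · (1−p)^25
= 23751 · 5.3782e-05 · 0.023039 = 0.029430

0.0294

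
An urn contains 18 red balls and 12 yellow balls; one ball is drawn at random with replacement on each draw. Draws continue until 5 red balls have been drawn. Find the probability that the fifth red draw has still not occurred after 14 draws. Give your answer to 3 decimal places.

Needing more than 14 draws ⇔ fewer than 5 successes in the first 14. With X ~ Binomial(14, 0.60), P(Y > 14) = P(X ≤ 4).
  k=0: C(14,0)·0.60^0·0.40^14 = 0.00000
  k=1: C(14,1)·0.60^1·0.40^13 = 0.00006
  k=2: C(14,2)·0.60^2·0.40^12 = 0.00055
  k=3: C(14,3)·0.60^3·0.40^11 = 0.00330
  k=4: C(14,4)·0.60^4·0.40^10 = 0.01360
P(X ≤ 4) = 0.01751

0.018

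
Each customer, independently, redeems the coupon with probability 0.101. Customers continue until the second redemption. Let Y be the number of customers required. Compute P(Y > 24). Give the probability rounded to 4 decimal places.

0.2871

Needing more than 24 customers ⇔ fewer than 2 successes in the first 24. With X ~ Binomial(24, 0.101), P(Y > 24) = P(X ≤ 1).
  k=0: C(24,0)·0.101^0·0.899^24 = 0.077666
  k=1: C(24,1)·0.101^1·0.899^23 = 0.209414
P(X ≤ 1) = 0.287080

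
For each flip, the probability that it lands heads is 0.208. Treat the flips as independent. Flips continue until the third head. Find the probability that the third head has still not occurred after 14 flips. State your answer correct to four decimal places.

0.4185

Needing more than 14 flips ⇔ fewer than 3 successes in the first 14. With X ~ Binomial(14, 0.208), P(Y > 14) = P(X ≤ 2).
  k=0: C(14,0)·0.208^0·0.792^14 = 0.038208
  k=1: C(14,1)·0.208^1·0.792^13 = 0.140481
  k=2: C(14,2)·0.208^2·0.792^12 = 0.239812
P(X ≤ 2) = 0.418501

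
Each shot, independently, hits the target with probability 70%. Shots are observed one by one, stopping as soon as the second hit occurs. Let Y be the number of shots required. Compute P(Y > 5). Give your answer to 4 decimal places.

0.0308

Needing more than 5 shots ⇔ fewer than 2 successes in the first 5. With X ~ Binomial(5, 0.70), P(Y > 5) = P(X ≤ 1).
  k=0: C(5,0)·0.70^0·0.30^5 = 0.002430
  k=1: C(5,1)·0.70^1·0.30^4 = 0.028350
P(X ≤ 1) = 0.030780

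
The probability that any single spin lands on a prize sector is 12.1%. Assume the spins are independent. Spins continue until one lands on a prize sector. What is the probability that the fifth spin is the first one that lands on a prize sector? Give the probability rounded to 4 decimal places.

Geometric (trials to first success), p = 0.121.
P(Y = 5) = (1−p)^4 · p = 0.59697 · 0.121 = 0.072234

0.0722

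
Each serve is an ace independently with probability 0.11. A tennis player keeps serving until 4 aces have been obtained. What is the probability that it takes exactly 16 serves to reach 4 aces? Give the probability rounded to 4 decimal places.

Y = trial on which the fourth success occurs; negative binomial, r=4, p=0.11.
P(Y=16) = C(15,3) · p^4 · (1−p)^12
= 455 · 0.00014641 · 0.24699 = 0.016454

0.0165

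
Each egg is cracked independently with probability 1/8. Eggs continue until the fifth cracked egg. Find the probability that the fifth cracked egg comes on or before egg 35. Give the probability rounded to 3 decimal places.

Finishing within 35 eggs ⇔ at least 5 successes in the first 35. With X ~ Binomial(35, 0.125), P(Y ≤ 35) = 1 − P(X ≤ 4).
  k=0: C(35,0)·0.125^0·0.875^35 = 0.00934
  k=1: C(35,1)·0.125^1·0.875^34 = 0.04669
  k=2: C(35,2)·0.125^2·0.875^33 = 0.11340
  k=3: C(35,3)·0.125^3·0.875^32 = 0.17820
  k=4: C(35,4)·0.125^4·0.875^31 = 0.20365
1 − 0.55128 = 0.44872

0.449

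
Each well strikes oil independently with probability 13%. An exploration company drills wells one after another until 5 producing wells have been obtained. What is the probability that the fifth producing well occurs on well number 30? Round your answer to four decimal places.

Y = trial on which the fifth success occurs; negative binomial, r=5, p=0.13.
P(Y=30) = C(29,4) · p^5 · (1−p)^25
= 23751 · 3.7129e-05 · 0.03076 = 0.027126

0.0271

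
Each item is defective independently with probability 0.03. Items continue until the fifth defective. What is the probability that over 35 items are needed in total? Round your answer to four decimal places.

Needing more than 35 items ⇔ fewer than 5 successes in the first 35. With X ~ Binomial(35, 0.03), P(Y > 35) = P(X ≤ 4).
  k=0: C(35,0)·0.03^0·0.97^35 = 0.344358
  k=1: C(35,1)·0.03^1·0.97^34 = 0.372759
  k=2: C(35,2)·0.03^2·0.97^33 = 0.195987
  k=3: C(35,3)·0.03^3·0.97^32 = 0.066676
  k=4: C(35,4)·0.03^4·0.97^31 = 0.016497
P(X ≤ 4) = 0.996277

0.9963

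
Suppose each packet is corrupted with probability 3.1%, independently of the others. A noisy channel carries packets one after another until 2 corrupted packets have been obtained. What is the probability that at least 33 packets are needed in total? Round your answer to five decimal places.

0.73878

Needing more than 32 packets ⇔ fewer than 2 successes in the first 32. With X ~ Binomial(32, 0.031), P(Y > 32) = P(X ≤ 1).
  k=0: C(32,0)·0.031^0·0.969^32 = 0.3650572
  k=1: C(32,1)·0.031^1·0.969^31 = 0.3737221
P(X ≤ 1) = 0.7387792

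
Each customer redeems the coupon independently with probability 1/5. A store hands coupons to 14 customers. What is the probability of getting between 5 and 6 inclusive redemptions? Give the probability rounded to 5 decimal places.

0.11823

X ~ Binomial(14, 0.20); P(5 ≤ X ≤ 6) = Σ C(14,k) p^k (1−p)^(14−k) over k:
  k=5: C(14,5)·0.20^5·0.80^9 = 0.0859852
  k=6: C(14,6)·0.20^6·0.80^8 = 0.0322445
Total = 0.1182297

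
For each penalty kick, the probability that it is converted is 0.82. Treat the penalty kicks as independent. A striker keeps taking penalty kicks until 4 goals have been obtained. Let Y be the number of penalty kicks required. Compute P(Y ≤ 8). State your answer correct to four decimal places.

0.9935

Finishing within 8 penalty kicks ⇔ at least 4 successes in the first 8. With X ~ Binomial(8, 0.82), P(Y ≤ 8) = 1 − P(X ≤ 3).
  k=0: C(8,0)·0.82^0·0.18^8 = 0.000001
  k=1: C(8,1)·0.82^1·0.18^7 = 0.000040
  k=2: C(8,2)·0.82^2·0.18^6 = 0.000640
  k=3: C(8,3)·0.82^3·0.18^5 = 0.005834
1 − 0.006516 = 0.993484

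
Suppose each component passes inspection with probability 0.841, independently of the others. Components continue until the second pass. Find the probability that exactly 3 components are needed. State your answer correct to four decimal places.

0.2249

Y = trial on which the second success occurs; negative binomial, r=2, p=0.841.
P(Y=3) = C(2,1) · p^2 · (1−p)^1
= 2 · 0.70728 · 0.159 = 0.224915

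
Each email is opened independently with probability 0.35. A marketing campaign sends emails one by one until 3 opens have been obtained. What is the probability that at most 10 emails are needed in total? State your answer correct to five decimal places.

0.73839

Finishing within 10 emails ⇔ at least 3 successes in the first 10. With X ~ Binomial(10, 0.35), P(Y ≤ 10) = 1 − P(X ≤ 2).
  k=0: C(10,0)·0.35^0·0.65^10 = 0.0134627
  k=1: C(10,1)·0.35^1·0.65^9 = 0.0724917
  k=2: C(10,2)·0.35^2·0.65^8 = 0.1756530
1 − 0.2616074 = 0.7383926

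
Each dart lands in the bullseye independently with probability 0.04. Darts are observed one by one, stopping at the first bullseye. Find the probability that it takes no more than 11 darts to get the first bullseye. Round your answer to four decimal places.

Y = number of darts to the first success; geometric, p = 0.04.
P(Y ≤ 11) = 1 − (1−p)^11 = 1 − 0.638239 = 0.361761

0.3618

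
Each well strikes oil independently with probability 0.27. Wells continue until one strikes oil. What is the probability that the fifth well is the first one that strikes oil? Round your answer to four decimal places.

0.0767

Geometric (trials to first success), p = 0.27.
P(Y = 5) = (1−p)^4 · p = 0.28398 · 0.27 = 0.076675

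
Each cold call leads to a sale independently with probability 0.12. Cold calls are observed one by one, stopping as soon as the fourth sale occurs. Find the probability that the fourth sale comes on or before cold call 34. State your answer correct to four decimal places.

Finishing within 34 cold calls ⇔ at least 4 successes in the first 34. With X ~ Binomial(34, 0.12), P(Y ≤ 34) = 1 − P(X ≤ 3).
  k=0: C(34,0)·0.12^0·0.88^34 = 0.012954
  k=1: C(34,1)·0.12^1·0.88^33 = 0.060060
  k=2: C(34,2)·0.12^2·0.88^32 = 0.135136
  k=3: C(34,3)·0.12^3·0.88^31 = 0.196561
1 − 0.404712 = 0.595288

0.5953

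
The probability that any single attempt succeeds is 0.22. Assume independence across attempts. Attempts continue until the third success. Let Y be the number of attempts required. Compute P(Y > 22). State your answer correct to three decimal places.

0.108

Needing more than 22 attempts ⇔ fewer than 3 successes in the first 22. With X ~ Binomial(22, 0.22), P(Y > 22) = P(X ≤ 2).
  k=0: C(22,0)·0.22^0·0.78^22 = 0.00423
  k=1: C(22,1)·0.22^1·0.78^21 = 0.02623
  k=2: C(22,2)·0.22^2·0.78^20 = 0.07769
P(X ≤ 2) = 0.10815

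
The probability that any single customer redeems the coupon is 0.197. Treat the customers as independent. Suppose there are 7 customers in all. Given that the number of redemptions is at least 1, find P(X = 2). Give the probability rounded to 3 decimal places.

0.347

X ~ Binomial(7, 0.197). Want P(X=2 | X≥1) = P(X=2) / P(X≥1).
P(X=2) = C(7,2)·0.197^2·0.803^5 = 0.27210
P(X≥1) = 1 − 0.21528 = 0.78472
Ratio = 0.27210 / 0.78472 = 0.34675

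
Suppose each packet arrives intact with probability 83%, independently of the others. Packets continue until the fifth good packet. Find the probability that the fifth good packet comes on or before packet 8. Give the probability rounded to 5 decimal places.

Finishing within 8 packets ⇔ at least 5 successes in the first 8. With X ~ Binomial(8, 0.83), P(Y ≤ 8) = 1 − P(X ≤ 4).
  k=0: C(8,0)·0.83^0·0.17^8 = 0.0000007
  k=1: C(8,1)·0.83^1·0.17^7 = 0.0000272
  k=2: C(8,2)·0.83^2·0.17^6 = 0.0004656
  k=3: C(8,3)·0.83^3·0.17^5 = 0.0045464
  k=4: C(8,4)·0.83^4·0.17^4 = 0.0277464
1 − 0.0327863 = 0.9672137

0.96721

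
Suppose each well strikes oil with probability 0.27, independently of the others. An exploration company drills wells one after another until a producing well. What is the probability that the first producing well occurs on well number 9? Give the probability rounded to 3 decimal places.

Geometric (trials to first success), p = 0.27.
P(Y = 9) = (1−p)^8 · p = 0.080646 · 0.27 = 0.02177

0.022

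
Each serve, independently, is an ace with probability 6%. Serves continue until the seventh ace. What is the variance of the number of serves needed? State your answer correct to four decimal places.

1827.7778

Y = total serves until the seventh success; negative binomial with r=7, p=0.06.
Var(Y) = r(1−p)/p² = 7·0.94 / 0.06² = 1827.777778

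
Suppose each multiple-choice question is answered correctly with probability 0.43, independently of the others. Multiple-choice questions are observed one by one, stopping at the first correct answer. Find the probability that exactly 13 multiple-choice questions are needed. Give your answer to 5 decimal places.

0.00051

Geometric (trials to first success), p = 0.43.
P(Y = 13) = (1−p)^12 · p = 0.0011762 · 0.43 = 0.0005058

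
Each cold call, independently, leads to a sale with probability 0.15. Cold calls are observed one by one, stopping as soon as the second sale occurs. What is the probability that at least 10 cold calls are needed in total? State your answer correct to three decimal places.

0.599

Needing more than 9 cold calls ⇔ fewer than 2 successes in the first 9. With X ~ Binomial(9, 0.15), P(Y > 9) = P(X ≤ 1).
  k=0: C(9,0)·0.15^0·0.85^9 = 0.23162
  k=1: C(9,1)·0.15^1·0.85^8 = 0.36786
P(X ≤ 1) = 0.59948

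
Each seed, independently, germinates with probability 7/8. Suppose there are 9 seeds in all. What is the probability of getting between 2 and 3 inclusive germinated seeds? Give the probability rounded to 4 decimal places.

X ~ Binomial(9, 0.875); P(2 ≤ X ≤ 3) = Σ C(9,k) p^k (1−p)^(9−k) over k:
  k=2: C(9,2)·0.875^2·0.125^7 = 0.000013
  k=3: C(9,3)·0.875^3·0.125^6 = 0.000215
Total = 0.000228

0.0002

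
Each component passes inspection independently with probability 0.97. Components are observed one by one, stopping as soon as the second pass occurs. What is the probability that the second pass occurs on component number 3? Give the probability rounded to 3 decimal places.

Y = trial on which the second success occurs; negative binomial, r=2, p=0.97.
P(Y=3) = C(2,1) · p^2 · (1−p)^1
= 2 · 0.9409 · 0.03 = 0.05645

0.056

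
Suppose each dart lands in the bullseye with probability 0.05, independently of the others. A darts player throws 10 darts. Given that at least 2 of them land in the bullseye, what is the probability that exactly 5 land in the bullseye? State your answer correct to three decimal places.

0.001

X ~ Binomial(10, 0.05). Want P(X=5 | X≥2) = P(X=5) / P(X≥2).
P(X=5) = C(10,5)·0.05^5·0.95^5 = 0.00006
P(X≥2) = 1 − 0.59874 − 0.31512 = 0.08614
Ratio = 0.00006 / 0.08614 = 0.00071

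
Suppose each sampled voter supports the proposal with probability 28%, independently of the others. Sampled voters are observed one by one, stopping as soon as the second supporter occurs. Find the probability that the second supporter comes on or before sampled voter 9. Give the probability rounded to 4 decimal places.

Finishing within 9 sampled voters ⇔ at least 2 successes in the first 9. With X ~ Binomial(9, 0.28), P(Y ≤ 9) = 1 − P(X ≤ 1).
  k=0: C(9,0)·0.28^0·0.72^9 = 0.051999
  k=1: C(9,1)·0.28^1·0.72^8 = 0.181995
1 − 0.233994 = 0.766006

0.7660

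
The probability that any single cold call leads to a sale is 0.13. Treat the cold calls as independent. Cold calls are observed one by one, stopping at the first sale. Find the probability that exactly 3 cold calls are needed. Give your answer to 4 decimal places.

Geometric (trials to first success), p = 0.13.
P(Y = 3) = (1−p)^2 · p = 0.7569 · 0.13 = 0.098397

0.0984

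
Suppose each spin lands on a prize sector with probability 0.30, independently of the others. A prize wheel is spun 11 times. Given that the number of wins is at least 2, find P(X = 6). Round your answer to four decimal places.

X ~ Binomial(11, 0.30). Want P(X=6 | X≥2) = P(X=6) / P(X≥2).
P(X=6) = C(11,6)·0.30^6·0.70^5 = 0.056606
P(X≥2) = 1 − 0.019773 − 0.093217 = 0.887010
Ratio = 0.056606 / 0.887010 = 0.063816

0.0638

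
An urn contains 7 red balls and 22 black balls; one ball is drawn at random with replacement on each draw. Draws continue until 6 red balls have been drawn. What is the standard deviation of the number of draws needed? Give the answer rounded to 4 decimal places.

8.8387

Y = total draws until the sixth success; negative binomial with r=6, p=0.241379.
SD(Y) = √[r(1−p)/p²] = √(78.122449) = 8.838690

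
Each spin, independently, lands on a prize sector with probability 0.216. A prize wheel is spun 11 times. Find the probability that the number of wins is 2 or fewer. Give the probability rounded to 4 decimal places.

X ~ Binomial(11, 0.216); P(X ≤ 2) = Σ C(11,k) p^k (1−p)^(11−k) over k:
  k=0: C(11,0)·0.216^0·0.784^11 = 0.068782
  k=1: C(11,1)·0.216^1·0.784^10 = 0.208452
  k=2: C(11,2)·0.216^2·0.784^9 = 0.287154
Total = 0.564389

0.5644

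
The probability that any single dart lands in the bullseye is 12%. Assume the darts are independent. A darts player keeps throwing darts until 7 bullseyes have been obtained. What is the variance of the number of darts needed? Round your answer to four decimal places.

Y = total darts until the seventh success; negative binomial with r=7, p=0.12.
Var(Y) = r(1−p)/p² = 7·0.88 / 0.12² = 427.777778

427.7778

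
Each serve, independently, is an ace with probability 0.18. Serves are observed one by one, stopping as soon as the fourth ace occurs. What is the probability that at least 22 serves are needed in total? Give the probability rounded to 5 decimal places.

Needing more than 21 serves ⇔ fewer than 4 successes in the first 21. With X ~ Binomial(21, 0.18), P(Y > 21) = P(X ≤ 3).
  k=0: C(21,0)·0.18^0·0.82^21 = 0.0154914
  k=1: C(21,1)·0.18^1·0.82^20 = 0.0714116
  k=2: C(21,2)·0.18^2·0.82^19 = 0.1567572
  k=3: C(21,3)·0.18^3·0.82^18 = 0.2179307
P(X ≤ 3) = 0.4615910

0.46159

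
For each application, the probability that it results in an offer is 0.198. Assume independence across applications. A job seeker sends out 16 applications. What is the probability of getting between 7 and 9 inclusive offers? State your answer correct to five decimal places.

X ~ Binomial(16, 0.198); P(7 ≤ X ≤ 9) = Σ C(16,k) p^k (1−p)^(16−k) over k:
  k=7: C(16,7)·0.198^7·0.802^9 = 0.0187349
  k=8: C(16,8)·0.198^8·0.802^8 = 0.0052035
  k=9: C(16,9)·0.198^9·0.802^7 = 0.0011419
Total = 0.0250803

0.02508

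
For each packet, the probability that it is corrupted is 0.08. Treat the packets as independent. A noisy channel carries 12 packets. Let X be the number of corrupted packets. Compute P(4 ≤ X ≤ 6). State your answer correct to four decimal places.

0.0120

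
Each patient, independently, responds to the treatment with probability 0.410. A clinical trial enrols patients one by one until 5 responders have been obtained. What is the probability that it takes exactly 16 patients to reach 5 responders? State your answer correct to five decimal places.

Y = trial on which the fifth success occurs; negative binomial, r=5, p=0.41.
P(Y=16) = C(15,4) · p^5 · (1−p)^11
= 1365 · 0.011586 · 0.0030156 = 0.0476896

0.04769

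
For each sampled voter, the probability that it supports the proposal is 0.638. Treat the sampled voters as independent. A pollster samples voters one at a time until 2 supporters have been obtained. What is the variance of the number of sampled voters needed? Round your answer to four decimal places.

1.7787

Y = total sampled voters until the second success; negative binomial with r=2, p=0.638.
Var(Y) = r(1−p)/p² = 2·0.362 / 0.638² = 1.778677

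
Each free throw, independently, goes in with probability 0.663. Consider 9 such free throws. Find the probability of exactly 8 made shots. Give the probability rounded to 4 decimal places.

0.1132

X ~ Binomial(n=9, p=0.663).
P(X=8) = C(9,8) · p^8 · (1−p)^1
= 9 · 0.037334 · 0.337 = 0.113235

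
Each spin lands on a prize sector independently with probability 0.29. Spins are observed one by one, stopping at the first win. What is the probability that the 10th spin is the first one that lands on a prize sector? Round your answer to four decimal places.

Geometric (trials to first success), p = 0.29.
P(Y = 10) = (1−p)^9 · p = 0.045849 · 0.29 = 0.013296

0.0133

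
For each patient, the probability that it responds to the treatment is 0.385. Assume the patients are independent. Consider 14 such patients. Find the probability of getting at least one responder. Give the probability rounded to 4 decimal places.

0.9989

P(at least one) = 1 − P(none) = 1 − (1 − 0.385)^14
= 1 − 0.001107 = 0.998893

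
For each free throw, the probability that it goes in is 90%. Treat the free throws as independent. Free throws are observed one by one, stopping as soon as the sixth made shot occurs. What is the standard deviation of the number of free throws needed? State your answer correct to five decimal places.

Y = total free throws until the sixth success; negative binomial with r=6, p=0.90.
SD(Y) = √[r(1−p)/p²] = √(0.7407407) = 0.8606630

0.86066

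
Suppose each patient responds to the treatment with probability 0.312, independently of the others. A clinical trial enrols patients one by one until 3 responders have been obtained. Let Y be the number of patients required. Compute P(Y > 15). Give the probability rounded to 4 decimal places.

Needing more than 15 patients ⇔ fewer than 3 successes in the first 15. With X ~ Binomial(15, 0.312), P(Y > 15) = P(X ≤ 2).
  k=0: C(15,0)·0.312^0·0.688^15 = 0.003663
  k=1: C(15,1)·0.312^1·0.688^14 = 0.024916
  k=2: C(15,2)·0.312^2·0.688^13 = 0.079095
P(X ≤ 2) = 0.107674

0.1077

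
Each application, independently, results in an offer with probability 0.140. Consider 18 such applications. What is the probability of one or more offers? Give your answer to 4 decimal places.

0.9338

P(at least one) = 1 − P(none) = 1 − (1 − 0.14)^18
= 1 − 0.066217 = 0.933783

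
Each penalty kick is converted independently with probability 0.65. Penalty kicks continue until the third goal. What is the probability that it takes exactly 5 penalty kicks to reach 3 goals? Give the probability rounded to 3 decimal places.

0.202

Y = trial on which the third success occurs; negative binomial, r=3, p=0.65.
P(Y=5) = C(4,2) · p^3 · (1−p)^2
= 6 · 0.27463 · 0.1225 = 0.20185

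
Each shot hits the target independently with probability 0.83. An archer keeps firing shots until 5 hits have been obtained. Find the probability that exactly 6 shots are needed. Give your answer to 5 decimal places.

0.33482

Y = trial on which the fifth success occurs; negative binomial, r=5, p=0.83.
P(Y=6) = C(5,4) · p^5 · (1−p)^1
= 5 · 0.3939 · 0.17 = 0.3348185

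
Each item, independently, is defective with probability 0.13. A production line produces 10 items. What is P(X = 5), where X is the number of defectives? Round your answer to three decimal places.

X ~ Binomial(n=10, p=0.13).
P(X=5) = C(10,5) · p^5 · (1−p)^5
= 252 · 3.7129e-05 · 0.49842 = 0.00466

0.005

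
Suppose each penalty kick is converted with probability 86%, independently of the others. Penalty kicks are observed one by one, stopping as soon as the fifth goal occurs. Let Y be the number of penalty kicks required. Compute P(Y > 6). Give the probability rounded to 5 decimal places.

0.20027

Needing more than 6 penalty kicks ⇔ fewer than 5 successes in the first 6. With X ~ Binomial(6, 0.86), P(Y > 6) = P(X ≤ 4).
  k=0: C(6,0)·0.86^0·0.14^6 = 0.0000075
  k=1: C(6,1)·0.86^1·0.14^5 = 0.0002775
  k=2: C(6,2)·0.86^2·0.14^4 = 0.0042619
  k=3: C(6,3)·0.86^3·0.14^3 = 0.0349068
  k=4: C(6,4)·0.86^4·0.14^2 = 0.1608204
P(X ≤ 4) = 0.2002741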